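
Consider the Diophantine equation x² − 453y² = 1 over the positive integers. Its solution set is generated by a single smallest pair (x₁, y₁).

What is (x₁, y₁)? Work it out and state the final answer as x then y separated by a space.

√453 → a₀=21, period (3,1,1,10,14,10,1,1,3,42); ℓ=10 even so k=9
a_0=21:  p_0=21·1+0=21,  q_0=21·0+1=1
a_1=3:  p_1=3·21+1=64,  q_1=3·1+0=3
…
a_3=1:  p_3=1·85+64=149,  q_3=1·4+3=7
…
a_5=14:  p_5=14·1575+149=22199,  q_5=14·74+7=1043
a_6=10:  p_6=10·22199+1575=223565,  q_6=10·1043+74=10504
a_7=1:  p_7=1·223565+22199=245764,  q_7=1·10504+1043=11547
a_8=1:  p_8=1·245764+223565=469329,  q_8=1·11547+10504=22051
a_9=3:  p_9=3·469329+245764=1653751,  q_9=3·22051+11547=77700
fundamental: x₁=1653751, y₁=77700  (since 2734892370001 − 453·6037290000 = 1)

1653751 77700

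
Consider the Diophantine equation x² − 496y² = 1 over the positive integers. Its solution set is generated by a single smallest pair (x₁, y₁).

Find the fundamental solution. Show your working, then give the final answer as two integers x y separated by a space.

4620799 207480

√496 = [22; 3,1,2,4,1,…,1,3,44, …], period ℓ=16 (even) → k=15
k=0  a_k=22  p_k/q_k = 22/1
k=1  a_k=3  p_k/q_k = 67/3
k=2  a_k=1  p_k/q_k = 89/4
…
k=4  a_k=4  p_k/q_k = 1069/48
k=5  a_k=1  p_k/q_k = 1314/59
k=6  a_k=1  p_k/q_k = 2383/107
…
k=9  a_k=2  p_k/q_k = 35166/1579
k=10  a_k=1  p_k/q_k = 49709/2232
k=11  a_k=1  p_k/q_k = 84875/3811
k=12  a_k=4  p_k/q_k = 389209/17476
…
k=14  a_k=1  p_k/q_k = 1252502/56239
k=15  a_k=3  p_k/q_k = 4620799/207480
fundamental: x₁=4620799, y₁=207480  (since 21351783398401 − 496·43047950400 = 1)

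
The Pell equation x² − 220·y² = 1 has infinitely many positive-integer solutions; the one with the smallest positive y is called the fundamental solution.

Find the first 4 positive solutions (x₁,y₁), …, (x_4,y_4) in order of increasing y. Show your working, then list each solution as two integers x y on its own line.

89 6
15841 1068
2819609 190098
501874561 33836376

√220 → a₀=14, period (1,4,1,28); ℓ=4 even so k=3
step 0: (14, 1)  from 14·(1,0) + (0,1)
…
step 2: (74, 5)  from 4·(15,1) + (14,1)
step 3: (89, 6)  from 1·(74,5) + (15,1)
→ (89, 6).  Check: 89²=7921, 220·6²=7920, difference 1.
(x_2, y_2) = (89·89 + 220·6·6, 89·6 + 6·89) = (15841, 1068)
(x_3, y_3) = (89·15841 + 220·6·1068, 89·1068 + 6·15841) = (2819609, 190098)
(x_4, y_4) = (89·2819609 + 220·6·190098, 89·190098 + 6·2819609) = (501874561, 33836376)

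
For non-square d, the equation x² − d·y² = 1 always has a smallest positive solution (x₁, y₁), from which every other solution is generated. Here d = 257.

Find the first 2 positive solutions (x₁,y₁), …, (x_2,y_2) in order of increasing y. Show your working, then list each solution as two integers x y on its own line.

513 32
526337 32832

√257 = [16; 32, …], period ℓ=1 (odd) → k=1
k=0  a_k=16  p_k/q_k = 16/1
k=1  a_k=32  p_k/q_k = 513/32
fundamental: x₁=513, y₁=32  (since 263169 − 257·1024 = 1)
n=2: (513,32)∘(513,32) = (513·513+257·32·32, 513·32+32·513) = (526337,32832)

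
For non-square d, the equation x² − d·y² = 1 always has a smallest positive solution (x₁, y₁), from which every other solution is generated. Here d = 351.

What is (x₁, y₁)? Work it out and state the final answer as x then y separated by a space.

62425 3332

[18; 1,2,1,3,2,2,2,3,1,2,1,36] for √351; ℓ=12 ⇒ convergent index 11
step 0: (18, 1)  from 18·(1,0) + (0,1)
…
step 4: (281, 15)  from 3·(75,4) + (56,3)
step 5: (637, 34)  from 2·(281,15) + (75,4)
step 6: (1555, 83)  from 2·(637,34) + (281,15)
step 7: (3747, 200)  from 2·(1555,83) + (637,34)
step 8: (12796, 683)  from 3·(3747,200) + (1555,83)
step 9: (16543, 883)  from 1·(12796,683) + (3747,200)
step 10: (45882, 2449)  from 2·(16543,883) + (12796,683)
step 11: (62425, 3332)  from 1·(45882,2449) + (16543,883)
→ (62425, 3332).  Check: 62425²=3896880625, 351·3332²=3896880624, difference 1.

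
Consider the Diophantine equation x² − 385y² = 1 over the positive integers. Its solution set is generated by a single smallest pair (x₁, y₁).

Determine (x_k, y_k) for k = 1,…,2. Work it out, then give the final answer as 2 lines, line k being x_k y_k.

√385 → a₀=19, period (1,1,1,1,1,…,1,1,38); ℓ=16 even so k=15
a_0=19:  p_0=19·1+0=19,  q_0=19·0+1=1
…
a_8=2:  p_8=2·726+569=2021,  q_8=2·37+29=103
…
a_10=3:  p_10=3·2747+2021=10262,  q_10=3·140+103=523
…
a_12=1:  p_12=1·13009+10262=23271,  q_12=1·663+523=1186
…
a_14=1:  p_14=1·36280+23271=59551,  q_14=1·1849+1186=3035
a_15=1:  p_15=1·59551+36280=95831,  q_15=1·3035+1849=4884
→ (95831, 4884).  Check: 95831²=9183580561, 385·4884²=9183580560, difference 1.
(x_2, y_2) = (95831·95831 + 385·4884·4884, 95831·4884 + 4884·95831) = (18367161121, 936077208)

95831 4884
18367161121 936077208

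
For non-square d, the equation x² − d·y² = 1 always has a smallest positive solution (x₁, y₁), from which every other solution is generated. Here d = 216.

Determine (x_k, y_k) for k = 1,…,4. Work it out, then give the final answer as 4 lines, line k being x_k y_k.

√216 → a₀=14, period (1,2,3,2,1,28); ℓ=6 even so k=5
k=0  a_k=14  p_k/q_k = 14/1
k=1  a_k=1  p_k/q_k = 15/1
k=2  a_k=2  p_k/q_k = 44/3
k=3  a_k=3  p_k/q_k = 147/10
k=4  a_k=2  p_k/q_k = 338/23
k=5  a_k=1  p_k/q_k = 485/33
(x₁, y₁) = (485, 33);  485² − 216·33² = 1 ✓
(x_2, y_2) = (485·485 + 216·33·33, 485·33 + 33·485) = (470449, 32010)
(x_3, y_3) = (485·470449 + 216·33·32010, 485·32010 + 33·470449) = (456335045, 31049667)
(x_4, y_4) = (485·456335045 + 216·33·31049667, 485·31049667 + 33·456335045) = (442644523201, 30118144980)

485 33
470449 32010
456335045 31049667
442644523201 30118144980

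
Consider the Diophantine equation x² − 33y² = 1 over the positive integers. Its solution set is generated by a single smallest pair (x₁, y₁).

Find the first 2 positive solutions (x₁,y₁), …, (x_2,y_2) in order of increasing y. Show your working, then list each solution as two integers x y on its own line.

√33 = [5; 1,2,1,10, …], period ℓ=4 (even) → k=3
k=0  a_k=5  p_k/q_k = 5/1
k=1  a_k=1  p_k/q_k = 6/1
k=2  a_k=2  p_k/q_k = 17/3
k=3  a_k=1  p_k/q_k = 23/4
fundamental: x₁=23, y₁=4  (since 529 − 33·16 = 1)
n=2: (23,4)∘(23,4) = (23·23+33·4·4, 23·4+4·23) = (1057,184)

23 4
1057 184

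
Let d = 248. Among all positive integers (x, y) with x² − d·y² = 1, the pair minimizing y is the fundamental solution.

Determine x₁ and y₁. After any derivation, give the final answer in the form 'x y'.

d=248: √d = [15; 1,2,1,30] (ℓ=4, even), read p_3/q_3
step 0: (15, 1)  from 15·(1,0) + (0,1)
…
step 2: (47, 3)  from 2·(16,1) + (15,1)
step 3: (63, 4)  from 1·(47,3) + (16,1)
fundamental: x₁=63, y₁=4  (since 3969 − 248·16 = 1)

63 4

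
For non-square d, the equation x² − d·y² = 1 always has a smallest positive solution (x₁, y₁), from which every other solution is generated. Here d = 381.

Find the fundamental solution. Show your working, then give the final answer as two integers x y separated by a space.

[19; 1,1,12,1,1,38] for √381; ℓ=6 ⇒ convergent index 5
step 0: (19, 1)  from 19·(1,0) + (0,1)
step 1: (20, 1)  from 1·(19,1) + (1,0)
…
step 3: (488, 25)  from 12·(39,2) + (20,1)
step 4: (527, 27)  from 1·(488,25) + (39,2)
step 5: (1015, 52)  from 1·(527,27) + (488,25)
→ (1015, 52).  Check: 1015²=1030225, 381·52²=1030224, difference 1.

1015 52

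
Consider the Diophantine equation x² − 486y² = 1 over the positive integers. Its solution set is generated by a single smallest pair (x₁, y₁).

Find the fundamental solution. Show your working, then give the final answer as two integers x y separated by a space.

485 22

[22; 22,44] for √486; ℓ=2 ⇒ convergent index 1
a_0=22:  p_0=22·1+0=22,  q_0=22·0+1=1
a_1=22:  p_1=22·22+1=485,  q_1=22·1+0=22
fundamental: x₁=485, y₁=22  (since 235225 − 486·484 = 1)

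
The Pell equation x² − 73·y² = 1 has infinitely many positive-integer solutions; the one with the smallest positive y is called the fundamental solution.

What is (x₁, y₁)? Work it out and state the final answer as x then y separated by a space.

2281249 267000

[8; 1,1,5,5,1,1,16] for √73; ℓ=7 ⇒ convergent index 13
i=0: a=8 ⇒ p=8, q=1
…
i=4: a=5 ⇒ p=487, q=57
…
i=6: a=1 ⇒ p=1068, q=125
…
i=9: a=1 ⇒ p=36406, q=4261
…
i=11: a=5 ⇒ p=1040241, q=121751
i=12: a=1 ⇒ p=1241008, q=145249
i=13: a=1 ⇒ p=2281249, q=267000
fundamental: x₁=2281249, y₁=267000  (since 5204097000001 − 73·71289000000 = 1)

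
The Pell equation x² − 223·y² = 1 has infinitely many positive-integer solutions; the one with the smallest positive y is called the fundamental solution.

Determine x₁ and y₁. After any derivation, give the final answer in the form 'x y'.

d=223: √d = [14; 1,13,1,28] (ℓ=4, even), read p_3/q_3
step 0: (14, 1)  from 14·(1,0) + (0,1)
…
step 2: (209, 14)  from 13·(15,1) + (14,1)
step 3: (224, 15)  from 1·(209,14) + (15,1)
fundamental: x₁=224, y₁=15  (since 50176 − 223·225 = 1)

224 15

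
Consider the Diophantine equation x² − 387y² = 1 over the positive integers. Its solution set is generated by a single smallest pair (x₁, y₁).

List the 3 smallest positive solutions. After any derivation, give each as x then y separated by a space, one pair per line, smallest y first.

3482 177
24248647 1232628
168867574226 8584021215

√387 → a₀=19, period (1,2,19,2,1,38); ℓ=6 even so k=5
i=0: a=19 ⇒ p=19, q=1
…
i=2: a=2 ⇒ p=59, q=3
…
i=4: a=2 ⇒ p=2341, q=119
i=5: a=1 ⇒ p=3482, q=177
fundamental: x₁=3482, y₁=177  (since 12124324 − 387·31329 = 1)
(x_2, y_2) = (3482·3482 + 387·177·177, 3482·177 + 177·3482) = (24248647, 1232628)
(x_3, y_3) = (3482·24248647 + 387·177·1232628, 3482·1232628 + 177·24248647) = (168867574226, 8584021215)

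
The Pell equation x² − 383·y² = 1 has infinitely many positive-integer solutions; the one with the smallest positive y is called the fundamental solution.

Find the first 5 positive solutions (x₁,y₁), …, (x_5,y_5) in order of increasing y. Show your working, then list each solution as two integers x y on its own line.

18768 959
704475647 35997024
26443197867024 1351184291905
992571874432137217 50718053544949056
37257177852241504710288 1903752856512023474111

d=383: √d = [19; 1,1,3,19,3,1,1,38] (ℓ=8, even), read p_7/q_7
a_0=19:  p_0=19·1+0=19,  q_0=19·0+1=1
a_1=1:  p_1=1·19+1=20,  q_1=1·1+0=1
a_2=1:  p_2=1·20+19=39,  q_2=1·1+1=2
…
a_6=1:  p_6=1·8063+2642=10705,  q_6=1·412+135=547
a_7=1:  p_7=1·10705+8063=18768,  q_7=1·547+412=959
→ (18768, 959).  Check: 18768²=352237824, 383·959²=352237823, difference 1.
(18768+959√383)^2 = 704475647 + 35997024√383
(18768+959√383)^3 = 26443197867024 + 1351184291905√383
(18768+959√383)^4 = 992571874432137217 + 50718053544949056√383
(18768+959√383)^5 = 37257177852241504710288 + 1903752856512023474111√383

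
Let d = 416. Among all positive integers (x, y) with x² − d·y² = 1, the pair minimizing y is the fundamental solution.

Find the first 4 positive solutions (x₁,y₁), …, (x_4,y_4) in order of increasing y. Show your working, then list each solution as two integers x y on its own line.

√416 → a₀=20, period (2,1,1,9,1,1,2,40); ℓ=8 even so k=7
step 0: (20, 1)  from 20·(1,0) + (0,1)
step 1: (41, 2)  from 2·(20,1) + (1,0)
step 2: (61, 3)  from 1·(41,2) + (20,1)
step 3: (102, 5)  from 1·(61,3) + (41,2)
step 4: (979, 48)  from 9·(102,5) + (61,3)
…
step 6: (2060, 101)  from 1·(1081,53) + (979,48)
step 7: (5201, 255)  from 2·(2060,101) + (1081,53)
fundamental: x₁=5201, y₁=255  (since 27050401 − 416·65025 = 1)
k=2:  x_2 = 5201·5201+416·255·255 = 54100801,  y_2 = 5201·255+255·5201 = 2652510
k=3:  x_3 = 5201·54100801+416·255·2652510 = 562756526801,  y_3 = 5201·2652510+255·54100801 = 27591408765
k=4:  x_4 = 5201·562756526801+416·255·27591408765 = 5853793337683201,  y_4 = 5201·27591408765+255·562756526801 = 287005831321020

5201 255
54100801 2652510
562756526801 27591408765
5853793337683201 287005831321020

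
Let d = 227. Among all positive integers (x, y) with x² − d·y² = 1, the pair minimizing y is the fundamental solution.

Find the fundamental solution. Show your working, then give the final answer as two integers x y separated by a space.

[15; 15,30] for √227; ℓ=2 ⇒ convergent index 1
k=0  a_k=15  p_k/q_k = 15/1
k=1  a_k=15  p_k/q_k = 226/15
→ (226, 15).  Check: 226²=51076, 227·15²=51075, difference 1.

226 15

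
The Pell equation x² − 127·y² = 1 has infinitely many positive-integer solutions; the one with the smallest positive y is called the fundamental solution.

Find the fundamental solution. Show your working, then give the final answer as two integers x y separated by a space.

4730624 419775

[11; 3,1,2,2,7,11,7,2,2,1,3,22] for √127; ℓ=12 ⇒ convergent index 11
i=0: a=11 ⇒ p=11, q=1
…
i=2: a=1 ⇒ p=45, q=4
i=3: a=2 ⇒ p=124, q=11
…
i=5: a=7 ⇒ p=2175, q=193
i=6: a=11 ⇒ p=24218, q=2149
i=7: a=7 ⇒ p=171701, q=15236
i=8: a=2 ⇒ p=367620, q=32621
i=9: a=2 ⇒ p=906941, q=80478
i=10: a=1 ⇒ p=1274561, q=113099
i=11: a=3 ⇒ p=4730624, q=419775
(x₁, y₁) = (4730624, 419775);  4730624² − 127·419775² = 1 ✓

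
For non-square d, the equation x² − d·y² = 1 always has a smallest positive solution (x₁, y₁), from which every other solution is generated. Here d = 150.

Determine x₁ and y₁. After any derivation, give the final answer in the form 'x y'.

√150 = [12; 4,24, …], period ℓ=2 (even) → k=1
k=0  a_k=12  p_k/q_k = 12/1
k=1  a_k=4  p_k/q_k = 49/4
fundamental: x₁=49, y₁=4  (since 2401 − 150·16 = 1)

49 4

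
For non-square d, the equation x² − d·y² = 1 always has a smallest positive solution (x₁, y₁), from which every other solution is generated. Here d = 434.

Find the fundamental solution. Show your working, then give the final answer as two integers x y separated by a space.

[20; 1,4,1,40] for √434; ℓ=4 ⇒ convergent index 3
a_0=20:  p_0=20·1+0=20,  q_0=20·0+1=1
a_1=1:  p_1=1·20+1=21,  q_1=1·1+0=1
a_2=4:  p_2=4·21+20=104,  q_2=4·1+1=5
a_3=1:  p_3=1·104+21=125,  q_3=1·5+1=6
(x₁, y₁) = (125, 6);  125² − 434·6² = 1 ✓

125 6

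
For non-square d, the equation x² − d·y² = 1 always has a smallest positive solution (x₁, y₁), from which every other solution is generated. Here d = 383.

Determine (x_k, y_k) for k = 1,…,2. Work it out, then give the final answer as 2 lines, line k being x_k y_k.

18768 959
704475647 35997024

d=383: √d = [19; 1,1,3,19,3,1,1,38] (ℓ=8, even), read p_7/q_7
step 0: (19, 1)  from 19·(1,0) + (0,1)
step 1: (20, 1)  from 1·(19,1) + (1,0)
…
step 3: (137, 7)  from 3·(39,2) + (20,1)
…
step 6: (10705, 547)  from 1·(8063,412) + (2642,135)
step 7: (18768, 959)  from 1·(10705,547) + (8063,412)
fundamental: x₁=18768, y₁=959  (since 352237824 − 383·919681 = 1)
n=2: (18768,959)∘(18768,959) = (18768·18768+383·959·959, 18768·959+959·18768) = (704475647,35997024)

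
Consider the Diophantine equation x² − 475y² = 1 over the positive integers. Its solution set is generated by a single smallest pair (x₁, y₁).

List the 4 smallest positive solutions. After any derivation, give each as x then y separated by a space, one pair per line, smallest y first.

57799 2652
6681448801 306565896
772362118440199 35438404443156
89283516160768675201 4096608676513381392

[21; 1,3,1,6,2,6,1,3,1,42] for √475; ℓ=10 ⇒ convergent index 9
k=0  a_k=21  p_k/q_k = 21/1
…
k=4  a_k=6  p_k/q_k = 741/34
k=5  a_k=2  p_k/q_k = 1591/73
…
k=8  a_k=3  p_k/q_k = 45921/2107
k=9  a_k=1  p_k/q_k = 57799/2652
(x₁, y₁) = (57799, 2652);  57799² − 475·2652² = 1 ✓
(x_2, y_2) = (57799·57799 + 475·2652·2652, 57799·2652 + 2652·57799) = (6681448801, 306565896)
(x_3, y_3) = (57799·6681448801 + 475·2652·306565896, 57799·306565896 + 2652·6681448801) = (772362118440199, 35438404443156)
(x_4, y_4) = (57799·772362118440199 + 475·2652·35438404443156, 57799·35438404443156 + 2652·772362118440199) = (89283516160768675201, 4096608676513381392)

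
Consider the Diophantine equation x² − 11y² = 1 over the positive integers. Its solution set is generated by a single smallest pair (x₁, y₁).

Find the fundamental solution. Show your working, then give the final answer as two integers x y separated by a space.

[3; 3,6] for √11; ℓ=2 ⇒ convergent index 1
i=0: a=3 ⇒ p=3, q=1
i=1: a=3 ⇒ p=10, q=3
(x₁, y₁) = (10, 3);  10² − 11·3² = 1 ✓

10 3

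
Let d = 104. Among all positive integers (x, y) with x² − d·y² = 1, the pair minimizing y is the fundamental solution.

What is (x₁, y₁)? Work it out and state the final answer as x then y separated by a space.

√104 → a₀=10, period (5,20); ℓ=2 even so k=1
i=0: a=10 ⇒ p=10, q=1
i=1: a=5 ⇒ p=51, q=5
→ (51, 5).  Check: 51²=2601, 104·5²=2600, difference 1.

51 5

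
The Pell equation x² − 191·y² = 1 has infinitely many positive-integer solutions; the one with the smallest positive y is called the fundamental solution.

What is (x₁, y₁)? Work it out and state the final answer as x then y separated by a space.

8994000 650783

√191 = [13; 1,4,1,1,3,…,4,1,26, …], period ℓ=16 (even) → k=15
step 0: (13, 1)  from 13·(1,0) + (0,1)
step 1: (14, 1)  from 1·(13,1) + (1,0)
…
step 3: (83, 6)  from 1·(69,5) + (14,1)
step 4: (152, 11)  from 1·(83,6) + (69,5)
step 5: (539, 39)  from 3·(152,11) + (83,6)
step 6: (1230, 89)  from 2·(539,39) + (152,11)
…
step 8: (40217, 2910)  from 13·(2999,217) + (1230,89)
…
step 10: (207083, 14984)  from 2·(83433,6037) + (40217,2910)
step 11: (704682, 50989)  from 3·(207083,14984) + (83433,6037)
step 12: (911765, 65973)  from 1·(704682,50989) + (207083,14984)
step 13: (1616447, 116962)  from 1·(911765,65973) + (704682,50989)
step 14: (7377553, 533821)  from 4·(1616447,116962) + (911765,65973)
step 15: (8994000, 650783)  from 1·(7377553,533821) + (1616447,116962)
→ (8994000, 650783).  Check: 8994000²=80892036000000, 191·650783²=80892035999999, difference 1.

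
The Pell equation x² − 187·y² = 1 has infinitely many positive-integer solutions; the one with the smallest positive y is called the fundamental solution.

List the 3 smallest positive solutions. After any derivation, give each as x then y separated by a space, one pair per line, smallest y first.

1682 123
5658247 413772
19034341226 1391928885

[13; 1,2,13,2,1,26] for √187; ℓ=6 ⇒ convergent index 5
i=0: a=13 ⇒ p=13, q=1
…
i=4: a=2 ⇒ p=1135, q=83
i=5: a=1 ⇒ p=1682, q=123
→ (1682, 123).  Check: 1682²=2829124, 187·123²=2829123, difference 1.
n=2: (1682,123)∘(1682,123) = (1682·1682+187·123·123, 1682·123+123·1682) = (5658247,413772)
n=3: (5658247,413772)∘(1682,123) = (1682·5658247+187·123·413772, 1682·413772+123·5658247) = (19034341226,1391928885)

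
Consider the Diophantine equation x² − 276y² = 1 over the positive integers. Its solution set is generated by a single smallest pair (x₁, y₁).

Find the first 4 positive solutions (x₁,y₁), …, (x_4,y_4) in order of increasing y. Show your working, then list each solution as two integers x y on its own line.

7775 468
120901249 7277400
1880014414175 113163569532
29234224019520001 1759693498945200

√276 = [16; 1,1,1,1,2,2,2,1,1,1,1,32, …], period ℓ=12 (even) → k=11
a_0=16:  p_0=16·1+0=16,  q_0=16·0+1=1
a_1=1:  p_1=1·16+1=17,  q_1=1·1+0=1
…
a_3=1:  p_3=1·33+17=50,  q_3=1·2+1=3
…
a_5=2:  p_5=2·83+50=216,  q_5=2·5+3=13
a_6=2:  p_6=2·216+83=515,  q_6=2·13+5=31
a_7=2:  p_7=2·515+216=1246,  q_7=2·31+13=75
a_8=1:  p_8=1·1246+515=1761,  q_8=1·75+31=106
a_9=1:  p_9=1·1761+1246=3007,  q_9=1·106+75=181
a_10=1:  p_10=1·3007+1761=4768,  q_10=1·181+106=287
a_11=1:  p_11=1·4768+3007=7775,  q_11=1·287+181=468
fundamental: x₁=7775, y₁=468  (since 60450625 − 276·219024 = 1)
(7775+468√276)^2 = 120901249 + 7277400√276
(7775+468√276)^3 = 1880014414175 + 113163569532√276
(7775+468√276)^4 = 29234224019520001 + 1759693498945200√276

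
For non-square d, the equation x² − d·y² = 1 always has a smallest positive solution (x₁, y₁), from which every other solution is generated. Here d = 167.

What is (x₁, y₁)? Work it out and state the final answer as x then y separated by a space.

168 13

d=167: √d = [12; 1,11,1,24] (ℓ=4, even), read p_3/q_3
step 0: (12, 1)  from 12·(1,0) + (0,1)
…
step 2: (155, 12)  from 11·(13,1) + (12,1)
step 3: (168, 13)  from 1·(155,12) + (13,1)
(x₁, y₁) = (168, 13);  168² − 167·13² = 1 ✓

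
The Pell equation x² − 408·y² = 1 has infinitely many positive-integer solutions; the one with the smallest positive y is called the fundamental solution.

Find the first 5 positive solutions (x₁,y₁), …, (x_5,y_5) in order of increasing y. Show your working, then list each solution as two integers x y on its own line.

[20; 5,40] for √408; ℓ=2 ⇒ convergent index 1
a_0=20:  p_0=20·1+0=20,  q_0=20·0+1=1
a_1=5:  p_1=5·20+1=101,  q_1=5·1+0=5
(x₁, y₁) = (101, 5);  101² − 408·5² = 1 ✓
(x_2, y_2) = (101·101 + 408·5·5, 101·5 + 5·101) = (20401, 1010)
(x_3, y_3) = (101·20401 + 408·5·1010, 101·1010 + 5·20401) = (4120901, 204015)
(x_4, y_4) = (101·4120901 + 408·5·204015, 101·204015 + 5·4120901) = (832401601, 41210020)
(x_5, y_5) = (101·832401601 + 408·5·41210020, 101·41210020 + 5·832401601) = (168141002501, 8324220025)

101 5
20401 1010
4120901 204015
832401601 41210020
168141002501 8324220025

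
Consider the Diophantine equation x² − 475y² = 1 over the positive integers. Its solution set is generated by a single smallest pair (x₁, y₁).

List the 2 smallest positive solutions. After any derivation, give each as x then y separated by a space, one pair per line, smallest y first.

57799 2652
6681448801 306565896

√475 = [21; 1,3,1,6,2,6,1,3,1,42, …], period ℓ=10 (even) → k=9
i=0: a=21 ⇒ p=21, q=1
i=1: a=1 ⇒ p=22, q=1
i=2: a=3 ⇒ p=87, q=4
…
i=5: a=2 ⇒ p=1591, q=73
i=6: a=6 ⇒ p=10287, q=472
i=7: a=1 ⇒ p=11878, q=545
i=8: a=3 ⇒ p=45921, q=2107
i=9: a=1 ⇒ p=57799, q=2652
(x₁, y₁) = (57799, 2652);  57799² − 475·2652² = 1 ✓
k=2:  x_2 = 57799·57799+475·2652·2652 = 6681448801,  y_2 = 57799·2652+2652·57799 = 306565896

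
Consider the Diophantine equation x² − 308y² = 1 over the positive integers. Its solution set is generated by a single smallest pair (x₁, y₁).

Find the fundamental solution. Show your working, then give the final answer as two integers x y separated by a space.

√308 → a₀=17, period (1,1,4,1,1,34); ℓ=6 even so k=5
k=0  a_k=17  p_k/q_k = 17/1
…
k=4  a_k=1  p_k/q_k = 193/11
k=5  a_k=1  p_k/q_k = 351/20
(x₁, y₁) = (351, 20);  351² − 308·20² = 1 ✓

351 20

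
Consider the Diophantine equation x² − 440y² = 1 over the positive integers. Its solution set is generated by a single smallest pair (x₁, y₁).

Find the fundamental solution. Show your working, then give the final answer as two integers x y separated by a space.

21 1

√440 = [20; 1,40, …], period ℓ=2 (even) → k=1
i=0: a=20 ⇒ p=20, q=1
i=1: a=1 ⇒ p=21, q=1
(x₁, y₁) = (21, 1);  21² − 440·1² = 1 ✓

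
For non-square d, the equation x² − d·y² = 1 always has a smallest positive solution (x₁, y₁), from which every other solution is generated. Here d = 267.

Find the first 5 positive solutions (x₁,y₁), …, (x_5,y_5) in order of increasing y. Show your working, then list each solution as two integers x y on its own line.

√267 → a₀=16, period (2,1,15,1,2,32); ℓ=6 even so k=5
a_0=16:  p_0=16·1+0=16,  q_0=16·0+1=1
…
a_2=1:  p_2=1·33+16=49,  q_2=1·2+1=3
…
a_4=1:  p_4=1·768+49=817,  q_4=1·47+3=50
a_5=2:  p_5=2·817+768=2402,  q_5=2·50+47=147
fundamental: x₁=2402, y₁=147  (since 5769604 − 267·21609 = 1)
(x_2, y_2) = (2402·2402 + 267·147·147, 2402·147 + 147·2402) = (11539207, 706188)
(x_3, y_3) = (2402·11539207 + 267·147·706188, 2402·706188 + 147·11539207) = (55434348026, 3392527005)
(x_4, y_4) = (2402·55434348026 + 267·147·3392527005, 2402·3392527005 + 147·55434348026) = (266306596377697, 16297699025832)
(x_5, y_5) = (2402·266306596377697 + 267·147·16297699025832, 2402·16297699025832 + 147·266306596377697) = (1279336833564108362, 78294142727569923)

2402 147
11539207 706188
55434348026 3392527005
266306596377697 16297699025832
1279336833564108362 78294142727569923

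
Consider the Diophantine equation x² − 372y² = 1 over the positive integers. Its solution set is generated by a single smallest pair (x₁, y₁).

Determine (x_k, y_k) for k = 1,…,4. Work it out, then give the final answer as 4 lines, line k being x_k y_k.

√372 → a₀=19, period (3,2,12,2,3,38); ℓ=6 even so k=5
a_0=19:  p_0=19·1+0=19,  q_0=19·0+1=1
a_1=3:  p_1=3·19+1=58,  q_1=3·1+0=3
a_2=2:  p_2=2·58+19=135,  q_2=2·3+1=7
a_3=12:  p_3=12·135+58=1678,  q_3=12·7+3=87
a_4=2:  p_4=2·1678+135=3491,  q_4=2·87+7=181
a_5=3:  p_5=3·3491+1678=12151,  q_5=3·181+87=630
(x₁, y₁) = (12151, 630);  12151² − 372·630² = 1 ✓
k=2:  x_2 = 12151·12151+372·630·630 = 295293601,  y_2 = 12151·630+630·12151 = 15310260
k=3:  x_3 = 12151·295293601+372·630·15310260 = 7176225079351,  y_3 = 12151·15310260+630·295293601 = 372069937890
k=4:  x_4 = 12151·7176225079351+372·630·372069937890 = 174396621583094401,  y_4 = 12151·372069937890+630·7176225079351 = 9042043615292520

12151 630
295293601 15310260
7176225079351 372069937890
174396621583094401 9042043615292520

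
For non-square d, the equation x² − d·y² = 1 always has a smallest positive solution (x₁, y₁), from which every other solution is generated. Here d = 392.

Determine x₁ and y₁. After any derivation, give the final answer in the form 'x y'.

99 5

√392 → a₀=19, period (1,3,1,38); ℓ=4 even so k=3
step 0: (19, 1)  from 19·(1,0) + (0,1)
step 1: (20, 1)  from 1·(19,1) + (1,0)
step 2: (79, 4)  from 3·(20,1) + (19,1)
step 3: (99, 5)  from 1·(79,4) + (20,1)
→ (99, 5).  Check: 99²=9801, 392·5²=9800, difference 1.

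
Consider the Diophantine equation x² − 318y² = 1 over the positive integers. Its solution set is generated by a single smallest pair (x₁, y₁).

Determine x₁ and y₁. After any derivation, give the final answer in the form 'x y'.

107 6

d=318: √d = [17; 1,4,1,34] (ℓ=4, even), read p_3/q_3
a_0=17:  p_0=17·1+0=17,  q_0=17·0+1=1
…
a_2=4:  p_2=4·18+17=89,  q_2=4·1+1=5
a_3=1:  p_3=1·89+18=107,  q_3=1·5+1=6
(x₁, y₁) = (107, 6);  107² − 318·6² = 1 ✓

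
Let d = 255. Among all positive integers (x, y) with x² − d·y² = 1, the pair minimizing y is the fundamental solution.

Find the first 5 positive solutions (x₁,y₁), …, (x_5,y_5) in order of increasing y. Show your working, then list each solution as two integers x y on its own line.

16 1
511 32
16336 1023
522241 32704
16695376 1045505

√255 = [15; 1,30, …], period ℓ=2 (even) → k=1
step 0: (15, 1)  from 15·(1,0) + (0,1)
step 1: (16, 1)  from 1·(15,1) + (1,0)
→ (16, 1).  Check: 16²=256, 255·1²=255, difference 1.
k=2:  x_2 = 16·16+255·1·1 = 511,  y_2 = 16·1+1·16 = 32
k=3:  x_3 = 16·511+255·1·32 = 16336,  y_3 = 16·32+1·511 = 1023
k=4:  x_4 = 16·16336+255·1·1023 = 522241,  y_4 = 16·1023+1·16336 = 32704
k=5:  x_5 = 16·522241+255·1·32704 = 16695376,  y_5 = 16·32704+1·522241 = 1045505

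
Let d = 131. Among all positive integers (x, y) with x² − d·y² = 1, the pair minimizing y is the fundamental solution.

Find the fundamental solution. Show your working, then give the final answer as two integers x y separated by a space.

√131 = [11; 2,4,11,4,2,22, …], period ℓ=6 (even) → k=5
step 0: (11, 1)  from 11·(1,0) + (0,1)
step 1: (23, 2)  from 2·(11,1) + (1,0)
step 2: (103, 9)  from 4·(23,2) + (11,1)
step 3: (1156, 101)  from 11·(103,9) + (23,2)
step 4: (4727, 413)  from 4·(1156,101) + (103,9)
step 5: (10610, 927)  from 2·(4727,413) + (1156,101)
→ (10610, 927).  Check: 10610²=112572100, 131·927²=112572099, difference 1.

10610 927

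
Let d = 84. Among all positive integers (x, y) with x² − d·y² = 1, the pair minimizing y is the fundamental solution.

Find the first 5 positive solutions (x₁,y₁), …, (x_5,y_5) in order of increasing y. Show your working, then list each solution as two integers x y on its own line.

55 6
6049 660
665335 72594
73180801 7984680
8049222775 878242206

d=84: √d = [9; 6,18] (ℓ=2, even), read p_1/q_1
i=0: a=9 ⇒ p=9, q=1
i=1: a=6 ⇒ p=55, q=6
(x₁, y₁) = (55, 6);  55² − 84·6² = 1 ✓
n=2: (55,6)∘(55,6) = (55·55+84·6·6, 55·6+6·55) = (6049,660)
n=3: (6049,660)∘(55,6) = (55·6049+84·6·660, 55·660+6·6049) = (665335,72594)
n=4: (665335,72594)∘(55,6) = (55·665335+84·6·72594, 55·72594+6·665335) = (73180801,7984680)
n=5: (73180801,7984680)∘(55,6) = (55·73180801+84·6·7984680, 55·7984680+6·73180801) = (8049222775,878242206)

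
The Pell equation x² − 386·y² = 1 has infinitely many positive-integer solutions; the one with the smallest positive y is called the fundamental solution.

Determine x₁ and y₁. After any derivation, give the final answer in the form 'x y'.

[19; 1,1,1,4,1,18,1,4,1,1,1,38] for √386; ℓ=12 ⇒ convergent index 11
step 0: (19, 1)  from 19·(1,0) + (0,1)
step 1: (20, 1)  from 1·(19,1) + (1,0)
…
step 6: (6287, 320)  from 18·(334,17) + (275,14)
…
step 8: (32771, 1668)  from 4·(6621,337) + (6287,320)
…
step 10: (72163, 3673)  from 1·(39392,2005) + (32771,1668)
step 11: (111555, 5678)  from 1·(72163,3673) + (39392,2005)
fundamental: x₁=111555, y₁=5678  (since 12444518025 − 386·32239684 = 1)

111555 5678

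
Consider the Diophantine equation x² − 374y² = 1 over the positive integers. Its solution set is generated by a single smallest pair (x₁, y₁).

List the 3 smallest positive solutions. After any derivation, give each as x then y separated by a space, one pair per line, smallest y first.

3365 174
22646449 1171020
152410598405 7880964426

√374 = [19; 2,1,18,1,2,38, …], period ℓ=6 (even) → k=5
a_0=19:  p_0=19·1+0=19,  q_0=19·0+1=1
…
a_4=1:  p_4=1·1083+58=1141,  q_4=1·56+3=59
a_5=2:  p_5=2·1141+1083=3365,  q_5=2·59+56=174
fundamental: x₁=3365, y₁=174  (since 11323225 − 374·30276 = 1)
(x_2, y_2) = (3365·3365 + 374·174·174, 3365·174 + 174·3365) = (22646449, 1171020)
(x_3, y_3) = (3365·22646449 + 374·174·1171020, 3365·1171020 + 174·22646449) = (152410598405, 7880964426)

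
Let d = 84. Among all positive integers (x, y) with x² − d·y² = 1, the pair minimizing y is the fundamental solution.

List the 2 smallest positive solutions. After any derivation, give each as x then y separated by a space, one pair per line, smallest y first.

55 6
6049 660

√84 = [9; 6,18, …], period ℓ=2 (even) → k=1
k=0  a_k=9  p_k/q_k = 9/1
k=1  a_k=6  p_k/q_k = 55/6
(x₁, y₁) = (55, 6);  55² − 84·6² = 1 ✓
(55+6√84)^2 = 6049 + 660√84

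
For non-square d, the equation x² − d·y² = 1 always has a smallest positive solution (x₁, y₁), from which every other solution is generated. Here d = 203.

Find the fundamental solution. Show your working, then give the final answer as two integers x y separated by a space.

√203 = [14; 4,28, …], period ℓ=2 (even) → k=1
i=0: a=14 ⇒ p=14, q=1
i=1: a=4 ⇒ p=57, q=4
→ (57, 4).  Check: 57²=3249, 203·4²=3248, difference 1.

57 4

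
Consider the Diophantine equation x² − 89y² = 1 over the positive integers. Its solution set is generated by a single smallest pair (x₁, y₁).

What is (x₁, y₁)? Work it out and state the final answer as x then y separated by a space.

500001 53000

d=89: √d = [9; 2,3,3,2,18] (ℓ=5, odd), read p_9/q_9
a_0=9:  p_0=9·1+0=9,  q_0=9·0+1=1
…
a_8=3:  p_8=3·66019+18934=216991,  q_8=3·6998+2007=23001
a_9=2:  p_9=2·216991+66019=500001,  q_9=2·23001+6998=53000
→ (500001, 53000).  Check: 500001²=250001000001, 89·53000²=250001000000, difference 1.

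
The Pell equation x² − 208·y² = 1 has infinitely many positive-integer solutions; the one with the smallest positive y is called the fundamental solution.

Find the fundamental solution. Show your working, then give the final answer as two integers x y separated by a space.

649 45

√208 = [14; 2,2,1,2,2,28, …], period ℓ=6 (even) → k=5
step 0: (14, 1)  from 14·(1,0) + (0,1)
…
step 2: (72, 5)  from 2·(29,2) + (14,1)
step 3: (101, 7)  from 1·(72,5) + (29,2)
step 4: (274, 19)  from 2·(101,7) + (72,5)
step 5: (649, 45)  from 2·(274,19) + (101,7)
→ (649, 45).  Check: 649²=421201, 208·45²=421200, difference 1.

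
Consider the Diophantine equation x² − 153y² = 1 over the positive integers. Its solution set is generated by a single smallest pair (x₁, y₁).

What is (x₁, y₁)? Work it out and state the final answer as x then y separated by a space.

2177 176

√153 = [12; 2,1,2,2,2,1,2,24, …], period ℓ=8 (even) → k=7
i=0: a=12 ⇒ p=12, q=1
i=1: a=2 ⇒ p=25, q=2
i=2: a=1 ⇒ p=37, q=3
…
i=4: a=2 ⇒ p=235, q=19
i=5: a=2 ⇒ p=569, q=46
i=6: a=1 ⇒ p=804, q=65
i=7: a=2 ⇒ p=2177, q=176
(x₁, y₁) = (2177, 176);  2177² − 153·176² = 1 ✓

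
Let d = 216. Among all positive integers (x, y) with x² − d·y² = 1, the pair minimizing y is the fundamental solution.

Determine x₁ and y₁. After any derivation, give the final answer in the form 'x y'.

d=216: √d = [14; 1,2,3,2,1,28] (ℓ=6, even), read p_5/q_5
a_0=14:  p_0=14·1+0=14,  q_0=14·0+1=1
a_1=1:  p_1=1·14+1=15,  q_1=1·1+0=1
a_2=2:  p_2=2·15+14=44,  q_2=2·1+1=3
a_3=3:  p_3=3·44+15=147,  q_3=3·3+1=10
a_4=2:  p_4=2·147+44=338,  q_4=2·10+3=23
a_5=1:  p_5=1·338+147=485,  q_5=1·23+10=33
fundamental: x₁=485, y₁=33  (since 235225 − 216·1089 = 1)

485 33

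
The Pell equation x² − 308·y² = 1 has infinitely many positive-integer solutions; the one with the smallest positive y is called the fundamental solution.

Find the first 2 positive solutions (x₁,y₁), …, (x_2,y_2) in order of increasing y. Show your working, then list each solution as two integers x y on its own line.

351 20
246401 14040

√308 → a₀=17, period (1,1,4,1,1,34); ℓ=6 even so k=5
k=0  a_k=17  p_k/q_k = 17/1
k=1  a_k=1  p_k/q_k = 18/1
…
k=4  a_k=1  p_k/q_k = 193/11
k=5  a_k=1  p_k/q_k = 351/20
fundamental: x₁=351, y₁=20  (since 123201 − 308·400 = 1)
(x_2, y_2) = (351·351 + 308·20·20, 351·20 + 20·351) = (246401, 14040)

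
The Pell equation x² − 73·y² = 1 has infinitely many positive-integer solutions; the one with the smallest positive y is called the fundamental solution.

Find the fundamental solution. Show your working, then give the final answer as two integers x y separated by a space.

2281249 267000

d=73: √d = [8; 1,1,5,5,1,1,16] (ℓ=7, odd), read p_13/q_13
step 0: (8, 1)  from 8·(1,0) + (0,1)
…
step 3: (94, 11)  from 5·(17,2) + (9,1)
step 4: (487, 57)  from 5·(94,11) + (17,2)
step 5: (581, 68)  from 1·(487,57) + (94,11)
step 6: (1068, 125)  from 1·(581,68) + (487,57)
step 7: (17669, 2068)  from 16·(1068,125) + (581,68)
…
step 9: (36406, 4261)  from 1·(18737,2193) + (17669,2068)
step 10: (200767, 23498)  from 5·(36406,4261) + (18737,2193)
…
step 12: (1241008, 145249)  from 1·(1040241,121751) + (200767,23498)
step 13: (2281249, 267000)  from 1·(1241008,145249) + (1040241,121751)
(x₁, y₁) = (2281249, 267000);  2281249² − 73·267000² = 1 ✓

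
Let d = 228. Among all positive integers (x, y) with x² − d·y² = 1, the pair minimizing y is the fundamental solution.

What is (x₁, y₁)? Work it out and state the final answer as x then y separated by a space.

151 10

d=228: √d = [15; 10,30] (ℓ=2, even), read p_1/q_1
k=0  a_k=15  p_k/q_k = 15/1
k=1  a_k=10  p_k/q_k = 151/10
(x₁, y₁) = (151, 10);  151² − 228·10² = 1 ✓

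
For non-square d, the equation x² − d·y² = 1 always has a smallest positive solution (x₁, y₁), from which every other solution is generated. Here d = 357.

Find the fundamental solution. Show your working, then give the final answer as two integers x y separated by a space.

3401 180

√357 → a₀=18, period (1,8,2,8,1,36); ℓ=6 even so k=5
k=0  a_k=18  p_k/q_k = 18/1
…
k=2  a_k=8  p_k/q_k = 170/9
…
k=4  a_k=8  p_k/q_k = 3042/161
k=5  a_k=1  p_k/q_k = 3401/180
→ (3401, 180).  Check: 3401²=11566801, 357·180²=11566800, difference 1.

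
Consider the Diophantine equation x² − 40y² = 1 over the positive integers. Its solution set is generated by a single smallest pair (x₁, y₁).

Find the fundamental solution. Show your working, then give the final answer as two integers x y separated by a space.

19 3

d=40: √d = [6; 3,12] (ℓ=2, even), read p_1/q_1
a_0=6:  p_0=6·1+0=6,  q_0=6·0+1=1
a_1=3:  p_1=3·6+1=19,  q_1=3·1+0=3
→ (19, 3).  Check: 19²=361, 40·3²=360, difference 1.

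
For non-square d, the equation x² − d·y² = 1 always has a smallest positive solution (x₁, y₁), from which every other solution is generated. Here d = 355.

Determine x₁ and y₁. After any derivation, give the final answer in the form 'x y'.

954809 50676

[18; 1,5,3,3,1,6,1,3,3,5,1,36] for √355; ℓ=12 ⇒ convergent index 11
step 0: (18, 1)  from 18·(1,0) + (0,1)
step 1: (19, 1)  from 1·(18,1) + (1,0)
step 2: (113, 6)  from 5·(19,1) + (18,1)
…
step 6: (10457, 555)  from 6·(1545,82) + (1187,63)
step 7: (12002, 637)  from 1·(10457,555) + (1545,82)
step 8: (46463, 2466)  from 3·(12002,637) + (10457,555)
step 9: (151391, 8035)  from 3·(46463,2466) + (12002,637)
step 10: (803418, 42641)  from 5·(151391,8035) + (46463,2466)
step 11: (954809, 50676)  from 1·(803418,42641) + (151391,8035)
fundamental: x₁=954809, y₁=50676  (since 911660226481 − 355·2568056976 = 1)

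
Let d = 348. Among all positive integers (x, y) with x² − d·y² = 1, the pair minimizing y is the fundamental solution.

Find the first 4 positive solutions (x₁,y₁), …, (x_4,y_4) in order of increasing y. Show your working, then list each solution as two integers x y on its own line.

√348 → a₀=18, period (1,1,1,8,1,1,1,36); ℓ=8 even so k=7
step 0: (18, 1)  from 18·(1,0) + (0,1)
…
step 2: (37, 2)  from 1·(19,1) + (18,1)
…
step 6: (1026, 55)  from 1·(541,29) + (485,26)
step 7: (1567, 84)  from 1·(1026,55) + (541,29)
→ (1567, 84).  Check: 1567²=2455489, 348·84²=2455488, difference 1.
(1567+84√348)^2 = 4910977 + 263256√348
(1567+84√348)^3 = 15391000351 + 825044220√348
(1567+84√348)^4 = 48235390189057 + 2585688322224√348

1567 84
4910977 263256
15391000351 825044220
48235390189057 2585688322224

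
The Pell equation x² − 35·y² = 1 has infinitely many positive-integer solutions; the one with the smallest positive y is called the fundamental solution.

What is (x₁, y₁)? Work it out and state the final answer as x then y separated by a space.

6 1

√35 → a₀=5, period (1,10); ℓ=2 even so k=1
step 0: (5, 1)  from 5·(1,0) + (0,1)
step 1: (6, 1)  from 1·(5,1) + (1,0)
(x₁, y₁) = (6, 1);  6² − 35·1² = 1 ✓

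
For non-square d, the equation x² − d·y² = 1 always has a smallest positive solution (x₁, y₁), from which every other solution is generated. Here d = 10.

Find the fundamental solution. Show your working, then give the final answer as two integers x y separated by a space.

√10 → a₀=3, period (6); ℓ=1 odd so k=1
a_0=3:  p_0=3·1+0=3,  q_0=3·0+1=1
a_1=6:  p_1=6·3+1=19,  q_1=6·1+0=6
fundamental: x₁=19, y₁=6  (since 361 − 10·36 = 1)

19 6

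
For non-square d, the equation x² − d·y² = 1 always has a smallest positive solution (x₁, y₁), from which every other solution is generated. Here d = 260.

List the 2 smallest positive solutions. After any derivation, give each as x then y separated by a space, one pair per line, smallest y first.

√260 = [16; 8,32, …], period ℓ=2 (even) → k=1
k=0  a_k=16  p_k/q_k = 16/1
k=1  a_k=8  p_k/q_k = 129/8
(x₁, y₁) = (129, 8);  129² − 260·8² = 1 ✓
k=2:  x_2 = 129·129+260·8·8 = 33281,  y_2 = 129·8+8·129 = 2064

129 8
33281 2064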